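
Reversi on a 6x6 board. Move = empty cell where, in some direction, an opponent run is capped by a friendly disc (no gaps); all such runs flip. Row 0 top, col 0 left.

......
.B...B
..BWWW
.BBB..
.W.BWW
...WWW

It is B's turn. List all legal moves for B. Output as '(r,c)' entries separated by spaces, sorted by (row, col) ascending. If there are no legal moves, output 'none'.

(1,2): no bracket -> illegal
(1,3): flips 1 -> legal
(1,4): flips 1 -> legal
(3,0): no bracket -> illegal
(3,4): no bracket -> illegal
(3,5): flips 1 -> legal
(4,0): no bracket -> illegal
(4,2): no bracket -> illegal
(5,0): flips 1 -> legal
(5,1): flips 1 -> legal
(5,2): no bracket -> illegal

Answer: (1,3) (1,4) (3,5) (5,0) (5,1)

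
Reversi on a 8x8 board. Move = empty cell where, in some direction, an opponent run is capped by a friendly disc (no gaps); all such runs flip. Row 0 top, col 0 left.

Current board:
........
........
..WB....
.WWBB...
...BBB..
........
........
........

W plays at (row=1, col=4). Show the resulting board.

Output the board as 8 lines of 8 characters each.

Answer: ........
....W...
..WW....
.WWBB...
...BBB..
........
........
........

Derivation:
Place W at (1,4); scan 8 dirs for brackets.
Dir NW: first cell '.' (not opp) -> no flip
Dir N: first cell '.' (not opp) -> no flip
Dir NE: first cell '.' (not opp) -> no flip
Dir W: first cell '.' (not opp) -> no flip
Dir E: first cell '.' (not opp) -> no flip
Dir SW: opp run (2,3) capped by W -> flip
Dir S: first cell '.' (not opp) -> no flip
Dir SE: first cell '.' (not opp) -> no flip
All flips: (2,3)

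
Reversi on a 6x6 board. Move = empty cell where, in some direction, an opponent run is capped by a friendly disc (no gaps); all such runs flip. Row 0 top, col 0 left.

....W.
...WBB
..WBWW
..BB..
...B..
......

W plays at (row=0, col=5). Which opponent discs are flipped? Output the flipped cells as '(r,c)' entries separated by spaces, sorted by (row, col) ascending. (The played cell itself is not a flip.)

Dir NW: edge -> no flip
Dir N: edge -> no flip
Dir NE: edge -> no flip
Dir W: first cell 'W' (not opp) -> no flip
Dir E: edge -> no flip
Dir SW: opp run (1,4) (2,3) (3,2), next='.' -> no flip
Dir S: opp run (1,5) capped by W -> flip
Dir SE: edge -> no flip

Answer: (1,5)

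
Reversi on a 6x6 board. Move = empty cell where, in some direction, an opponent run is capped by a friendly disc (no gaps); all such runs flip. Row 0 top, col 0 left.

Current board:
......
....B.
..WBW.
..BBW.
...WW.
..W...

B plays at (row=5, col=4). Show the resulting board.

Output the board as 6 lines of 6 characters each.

Place B at (5,4); scan 8 dirs for brackets.
Dir NW: opp run (4,3) capped by B -> flip
Dir N: opp run (4,4) (3,4) (2,4) capped by B -> flip
Dir NE: first cell '.' (not opp) -> no flip
Dir W: first cell '.' (not opp) -> no flip
Dir E: first cell '.' (not opp) -> no flip
Dir SW: edge -> no flip
Dir S: edge -> no flip
Dir SE: edge -> no flip
All flips: (2,4) (3,4) (4,3) (4,4)

Answer: ......
....B.
..WBB.
..BBB.
...BB.
..W.B.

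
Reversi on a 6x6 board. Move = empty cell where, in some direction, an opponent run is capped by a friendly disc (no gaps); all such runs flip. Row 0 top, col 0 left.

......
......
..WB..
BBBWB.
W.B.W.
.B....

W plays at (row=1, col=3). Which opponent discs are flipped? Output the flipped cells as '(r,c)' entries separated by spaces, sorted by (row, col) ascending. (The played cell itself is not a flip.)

Dir NW: first cell '.' (not opp) -> no flip
Dir N: first cell '.' (not opp) -> no flip
Dir NE: first cell '.' (not opp) -> no flip
Dir W: first cell '.' (not opp) -> no flip
Dir E: first cell '.' (not opp) -> no flip
Dir SW: first cell 'W' (not opp) -> no flip
Dir S: opp run (2,3) capped by W -> flip
Dir SE: first cell '.' (not opp) -> no flip

Answer: (2,3)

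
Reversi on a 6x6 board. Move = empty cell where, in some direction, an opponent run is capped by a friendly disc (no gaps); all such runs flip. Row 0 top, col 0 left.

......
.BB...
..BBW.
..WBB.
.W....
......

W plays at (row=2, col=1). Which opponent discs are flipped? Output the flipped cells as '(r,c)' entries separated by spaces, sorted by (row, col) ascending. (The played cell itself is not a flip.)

Dir NW: first cell '.' (not opp) -> no flip
Dir N: opp run (1,1), next='.' -> no flip
Dir NE: opp run (1,2), next='.' -> no flip
Dir W: first cell '.' (not opp) -> no flip
Dir E: opp run (2,2) (2,3) capped by W -> flip
Dir SW: first cell '.' (not opp) -> no flip
Dir S: first cell '.' (not opp) -> no flip
Dir SE: first cell 'W' (not opp) -> no flip

Answer: (2,2) (2,3)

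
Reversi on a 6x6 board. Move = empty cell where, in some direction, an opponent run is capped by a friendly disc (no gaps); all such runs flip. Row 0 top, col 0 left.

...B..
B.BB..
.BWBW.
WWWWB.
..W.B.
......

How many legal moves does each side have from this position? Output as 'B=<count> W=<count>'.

-- B to move --
(1,1): flips 2 -> legal
(1,4): flips 1 -> legal
(1,5): no bracket -> illegal
(2,0): no bracket -> illegal
(2,5): flips 1 -> legal
(3,5): flips 1 -> legal
(4,0): flips 2 -> legal
(4,1): flips 2 -> legal
(4,3): flips 2 -> legal
(5,1): no bracket -> illegal
(5,2): flips 3 -> legal
(5,3): no bracket -> illegal
B mobility = 8
-- W to move --
(0,0): no bracket -> illegal
(0,1): no bracket -> illegal
(0,2): flips 2 -> legal
(0,4): flips 1 -> legal
(1,1): flips 1 -> legal
(1,4): flips 1 -> legal
(2,0): flips 1 -> legal
(2,5): no bracket -> illegal
(3,5): flips 1 -> legal
(4,3): no bracket -> illegal
(4,5): no bracket -> illegal
(5,3): no bracket -> illegal
(5,4): flips 2 -> legal
(5,5): flips 1 -> legal
W mobility = 8

Answer: B=8 W=8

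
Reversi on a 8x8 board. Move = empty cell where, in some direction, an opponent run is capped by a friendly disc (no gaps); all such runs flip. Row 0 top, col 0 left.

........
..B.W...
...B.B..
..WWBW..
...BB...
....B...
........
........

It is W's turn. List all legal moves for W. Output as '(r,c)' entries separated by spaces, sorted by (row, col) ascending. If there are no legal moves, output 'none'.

Answer: (1,3) (1,5) (3,6) (5,3) (5,5) (6,5)

Derivation:
(0,1): no bracket -> illegal
(0,2): no bracket -> illegal
(0,3): no bracket -> illegal
(1,1): no bracket -> illegal
(1,3): flips 1 -> legal
(1,5): flips 1 -> legal
(1,6): no bracket -> illegal
(2,1): no bracket -> illegal
(2,2): no bracket -> illegal
(2,4): no bracket -> illegal
(2,6): no bracket -> illegal
(3,6): flips 1 -> legal
(4,2): no bracket -> illegal
(4,5): no bracket -> illegal
(5,2): no bracket -> illegal
(5,3): flips 2 -> legal
(5,5): flips 1 -> legal
(6,3): no bracket -> illegal
(6,4): no bracket -> illegal
(6,5): flips 2 -> legal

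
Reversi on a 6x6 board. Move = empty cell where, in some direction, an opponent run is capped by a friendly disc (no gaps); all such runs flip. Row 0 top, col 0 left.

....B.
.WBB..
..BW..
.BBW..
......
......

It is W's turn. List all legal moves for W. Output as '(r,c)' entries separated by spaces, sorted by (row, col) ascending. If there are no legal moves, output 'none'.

(0,1): flips 1 -> legal
(0,2): no bracket -> illegal
(0,3): flips 1 -> legal
(0,5): no bracket -> illegal
(1,4): flips 2 -> legal
(1,5): no bracket -> illegal
(2,0): no bracket -> illegal
(2,1): flips 1 -> legal
(2,4): no bracket -> illegal
(3,0): flips 2 -> legal
(4,0): no bracket -> illegal
(4,1): flips 1 -> legal
(4,2): no bracket -> illegal
(4,3): no bracket -> illegal

Answer: (0,1) (0,3) (1,4) (2,1) (3,0) (4,1)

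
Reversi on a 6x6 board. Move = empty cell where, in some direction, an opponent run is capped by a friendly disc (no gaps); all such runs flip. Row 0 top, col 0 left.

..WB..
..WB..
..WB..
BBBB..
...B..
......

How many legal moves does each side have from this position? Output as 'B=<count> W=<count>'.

Answer: B=3 W=7

Derivation:
-- B to move --
(0,1): flips 2 -> legal
(1,1): flips 2 -> legal
(2,1): flips 2 -> legal
B mobility = 3
-- W to move --
(0,4): flips 2 -> legal
(1,4): flips 1 -> legal
(2,0): no bracket -> illegal
(2,1): no bracket -> illegal
(2,4): flips 2 -> legal
(3,4): flips 1 -> legal
(4,0): flips 1 -> legal
(4,1): no bracket -> illegal
(4,2): flips 1 -> legal
(4,4): flips 1 -> legal
(5,2): no bracket -> illegal
(5,3): no bracket -> illegal
(5,4): no bracket -> illegal
W mobility = 7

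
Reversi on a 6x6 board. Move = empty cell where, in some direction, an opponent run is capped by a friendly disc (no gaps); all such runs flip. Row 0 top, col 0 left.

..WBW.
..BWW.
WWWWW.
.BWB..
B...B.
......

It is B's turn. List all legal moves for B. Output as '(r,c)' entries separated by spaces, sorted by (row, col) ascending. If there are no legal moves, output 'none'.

Answer: (0,1) (0,5) (1,1) (1,5) (2,5) (3,0) (3,4) (4,2)

Derivation:
(0,1): flips 1 -> legal
(0,5): flips 1 -> legal
(1,0): no bracket -> illegal
(1,1): flips 2 -> legal
(1,5): flips 3 -> legal
(2,5): flips 1 -> legal
(3,0): flips 1 -> legal
(3,4): flips 1 -> legal
(3,5): no bracket -> illegal
(4,1): no bracket -> illegal
(4,2): flips 2 -> legal
(4,3): no bracket -> illegal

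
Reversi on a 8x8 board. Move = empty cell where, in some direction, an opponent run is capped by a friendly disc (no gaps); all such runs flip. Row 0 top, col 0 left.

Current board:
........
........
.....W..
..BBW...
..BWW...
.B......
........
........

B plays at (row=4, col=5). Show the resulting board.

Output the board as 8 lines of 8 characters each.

Place B at (4,5); scan 8 dirs for brackets.
Dir NW: opp run (3,4), next='.' -> no flip
Dir N: first cell '.' (not opp) -> no flip
Dir NE: first cell '.' (not opp) -> no flip
Dir W: opp run (4,4) (4,3) capped by B -> flip
Dir E: first cell '.' (not opp) -> no flip
Dir SW: first cell '.' (not opp) -> no flip
Dir S: first cell '.' (not opp) -> no flip
Dir SE: first cell '.' (not opp) -> no flip
All flips: (4,3) (4,4)

Answer: ........
........
.....W..
..BBW...
..BBBB..
.B......
........
........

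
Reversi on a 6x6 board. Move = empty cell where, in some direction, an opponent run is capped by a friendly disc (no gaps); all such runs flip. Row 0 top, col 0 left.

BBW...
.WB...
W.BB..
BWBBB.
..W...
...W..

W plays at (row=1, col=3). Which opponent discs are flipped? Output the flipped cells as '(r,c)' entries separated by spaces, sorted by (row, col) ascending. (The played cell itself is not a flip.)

Answer: (1,2) (2,2)

Derivation:
Dir NW: first cell 'W' (not opp) -> no flip
Dir N: first cell '.' (not opp) -> no flip
Dir NE: first cell '.' (not opp) -> no flip
Dir W: opp run (1,2) capped by W -> flip
Dir E: first cell '.' (not opp) -> no flip
Dir SW: opp run (2,2) capped by W -> flip
Dir S: opp run (2,3) (3,3), next='.' -> no flip
Dir SE: first cell '.' (not opp) -> no flip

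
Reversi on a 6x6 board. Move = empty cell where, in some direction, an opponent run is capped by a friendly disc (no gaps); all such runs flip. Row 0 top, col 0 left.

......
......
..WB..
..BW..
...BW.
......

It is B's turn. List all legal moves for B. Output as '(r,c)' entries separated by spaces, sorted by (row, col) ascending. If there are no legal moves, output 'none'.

(1,1): no bracket -> illegal
(1,2): flips 1 -> legal
(1,3): no bracket -> illegal
(2,1): flips 1 -> legal
(2,4): no bracket -> illegal
(3,1): no bracket -> illegal
(3,4): flips 1 -> legal
(3,5): no bracket -> illegal
(4,2): no bracket -> illegal
(4,5): flips 1 -> legal
(5,3): no bracket -> illegal
(5,4): no bracket -> illegal
(5,5): no bracket -> illegal

Answer: (1,2) (2,1) (3,4) (4,5)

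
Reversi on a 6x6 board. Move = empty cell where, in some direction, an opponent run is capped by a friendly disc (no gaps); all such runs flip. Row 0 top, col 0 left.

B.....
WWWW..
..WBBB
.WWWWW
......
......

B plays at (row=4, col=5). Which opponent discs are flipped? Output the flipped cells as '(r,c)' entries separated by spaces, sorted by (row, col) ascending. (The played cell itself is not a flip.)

Answer: (3,4) (3,5)

Derivation:
Dir NW: opp run (3,4) capped by B -> flip
Dir N: opp run (3,5) capped by B -> flip
Dir NE: edge -> no flip
Dir W: first cell '.' (not opp) -> no flip
Dir E: edge -> no flip
Dir SW: first cell '.' (not opp) -> no flip
Dir S: first cell '.' (not opp) -> no flip
Dir SE: edge -> no flip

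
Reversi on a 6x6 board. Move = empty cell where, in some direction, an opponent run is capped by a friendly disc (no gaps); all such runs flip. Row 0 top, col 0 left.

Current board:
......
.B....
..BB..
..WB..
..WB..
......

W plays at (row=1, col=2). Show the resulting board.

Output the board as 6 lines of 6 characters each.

Place W at (1,2); scan 8 dirs for brackets.
Dir NW: first cell '.' (not opp) -> no flip
Dir N: first cell '.' (not opp) -> no flip
Dir NE: first cell '.' (not opp) -> no flip
Dir W: opp run (1,1), next='.' -> no flip
Dir E: first cell '.' (not opp) -> no flip
Dir SW: first cell '.' (not opp) -> no flip
Dir S: opp run (2,2) capped by W -> flip
Dir SE: opp run (2,3), next='.' -> no flip
All flips: (2,2)

Answer: ......
.BW...
..WB..
..WB..
..WB..
......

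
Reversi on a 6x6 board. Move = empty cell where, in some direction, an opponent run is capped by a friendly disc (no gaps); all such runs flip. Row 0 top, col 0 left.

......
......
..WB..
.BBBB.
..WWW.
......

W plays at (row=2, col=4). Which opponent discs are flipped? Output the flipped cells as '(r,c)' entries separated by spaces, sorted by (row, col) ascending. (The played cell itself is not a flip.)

Dir NW: first cell '.' (not opp) -> no flip
Dir N: first cell '.' (not opp) -> no flip
Dir NE: first cell '.' (not opp) -> no flip
Dir W: opp run (2,3) capped by W -> flip
Dir E: first cell '.' (not opp) -> no flip
Dir SW: opp run (3,3) capped by W -> flip
Dir S: opp run (3,4) capped by W -> flip
Dir SE: first cell '.' (not opp) -> no flip

Answer: (2,3) (3,3) (3,4)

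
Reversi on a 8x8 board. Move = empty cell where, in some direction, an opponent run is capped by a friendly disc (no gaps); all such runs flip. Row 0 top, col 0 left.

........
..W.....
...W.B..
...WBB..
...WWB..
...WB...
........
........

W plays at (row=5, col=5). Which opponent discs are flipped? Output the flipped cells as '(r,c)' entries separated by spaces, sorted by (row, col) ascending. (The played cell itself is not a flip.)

Answer: (5,4)

Derivation:
Dir NW: first cell 'W' (not opp) -> no flip
Dir N: opp run (4,5) (3,5) (2,5), next='.' -> no flip
Dir NE: first cell '.' (not opp) -> no flip
Dir W: opp run (5,4) capped by W -> flip
Dir E: first cell '.' (not opp) -> no flip
Dir SW: first cell '.' (not opp) -> no flip
Dir S: first cell '.' (not opp) -> no flip
Dir SE: first cell '.' (not opp) -> no flip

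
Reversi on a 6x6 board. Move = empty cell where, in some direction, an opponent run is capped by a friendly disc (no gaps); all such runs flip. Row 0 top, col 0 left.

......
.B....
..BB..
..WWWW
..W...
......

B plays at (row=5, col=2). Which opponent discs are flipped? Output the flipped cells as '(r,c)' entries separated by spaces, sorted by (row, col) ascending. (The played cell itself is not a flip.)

Dir NW: first cell '.' (not opp) -> no flip
Dir N: opp run (4,2) (3,2) capped by B -> flip
Dir NE: first cell '.' (not opp) -> no flip
Dir W: first cell '.' (not opp) -> no flip
Dir E: first cell '.' (not opp) -> no flip
Dir SW: edge -> no flip
Dir S: edge -> no flip
Dir SE: edge -> no flip

Answer: (3,2) (4,2)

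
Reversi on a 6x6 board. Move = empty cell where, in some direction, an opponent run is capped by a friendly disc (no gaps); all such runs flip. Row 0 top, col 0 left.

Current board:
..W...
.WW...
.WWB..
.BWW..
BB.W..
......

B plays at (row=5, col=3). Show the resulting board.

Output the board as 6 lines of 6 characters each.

Answer: ..W...
.WW...
.WWB..
.BWB..
BB.B..
...B..

Derivation:
Place B at (5,3); scan 8 dirs for brackets.
Dir NW: first cell '.' (not opp) -> no flip
Dir N: opp run (4,3) (3,3) capped by B -> flip
Dir NE: first cell '.' (not opp) -> no flip
Dir W: first cell '.' (not opp) -> no flip
Dir E: first cell '.' (not opp) -> no flip
Dir SW: edge -> no flip
Dir S: edge -> no flip
Dir SE: edge -> no flip
All flips: (3,3) (4,3)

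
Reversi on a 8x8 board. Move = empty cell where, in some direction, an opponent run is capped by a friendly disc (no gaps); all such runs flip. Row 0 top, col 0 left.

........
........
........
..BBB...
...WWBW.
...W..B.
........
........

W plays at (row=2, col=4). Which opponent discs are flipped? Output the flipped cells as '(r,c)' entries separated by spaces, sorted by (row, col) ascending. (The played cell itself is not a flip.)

Answer: (3,4)

Derivation:
Dir NW: first cell '.' (not opp) -> no flip
Dir N: first cell '.' (not opp) -> no flip
Dir NE: first cell '.' (not opp) -> no flip
Dir W: first cell '.' (not opp) -> no flip
Dir E: first cell '.' (not opp) -> no flip
Dir SW: opp run (3,3), next='.' -> no flip
Dir S: opp run (3,4) capped by W -> flip
Dir SE: first cell '.' (not opp) -> no flip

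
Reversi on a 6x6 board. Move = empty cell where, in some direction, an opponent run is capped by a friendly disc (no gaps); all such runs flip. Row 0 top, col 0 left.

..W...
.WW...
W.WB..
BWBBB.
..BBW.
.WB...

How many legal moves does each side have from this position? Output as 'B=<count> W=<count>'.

-- B to move --
(0,0): flips 2 -> legal
(0,1): flips 1 -> legal
(0,3): no bracket -> illegal
(1,0): flips 1 -> legal
(1,3): no bracket -> illegal
(2,1): flips 1 -> legal
(3,5): no bracket -> illegal
(4,0): no bracket -> illegal
(4,1): no bracket -> illegal
(4,5): flips 1 -> legal
(5,0): flips 1 -> legal
(5,3): no bracket -> illegal
(5,4): flips 1 -> legal
(5,5): flips 1 -> legal
B mobility = 8
-- W to move --
(1,3): no bracket -> illegal
(1,4): no bracket -> illegal
(2,1): no bracket -> illegal
(2,4): flips 4 -> legal
(2,5): no bracket -> illegal
(3,5): flips 3 -> legal
(4,0): flips 1 -> legal
(4,1): flips 2 -> legal
(4,5): flips 2 -> legal
(5,3): flips 2 -> legal
(5,4): no bracket -> illegal
W mobility = 6

Answer: B=8 W=6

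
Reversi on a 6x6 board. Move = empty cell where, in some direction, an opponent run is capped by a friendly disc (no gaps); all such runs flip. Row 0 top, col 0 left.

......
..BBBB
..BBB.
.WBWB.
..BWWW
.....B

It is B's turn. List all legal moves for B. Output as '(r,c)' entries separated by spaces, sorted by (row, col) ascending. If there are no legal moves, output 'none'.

(2,0): flips 1 -> legal
(2,1): no bracket -> illegal
(3,0): flips 1 -> legal
(3,5): flips 1 -> legal
(4,0): flips 1 -> legal
(4,1): no bracket -> illegal
(5,2): flips 1 -> legal
(5,3): flips 2 -> legal
(5,4): flips 2 -> legal

Answer: (2,0) (3,0) (3,5) (4,0) (5,2) (5,3) (5,4)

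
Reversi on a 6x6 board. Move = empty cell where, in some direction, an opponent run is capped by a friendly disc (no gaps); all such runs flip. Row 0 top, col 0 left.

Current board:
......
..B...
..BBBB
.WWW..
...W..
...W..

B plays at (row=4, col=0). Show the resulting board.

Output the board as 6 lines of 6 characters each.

Place B at (4,0); scan 8 dirs for brackets.
Dir NW: edge -> no flip
Dir N: first cell '.' (not opp) -> no flip
Dir NE: opp run (3,1) capped by B -> flip
Dir W: edge -> no flip
Dir E: first cell '.' (not opp) -> no flip
Dir SW: edge -> no flip
Dir S: first cell '.' (not opp) -> no flip
Dir SE: first cell '.' (not opp) -> no flip
All flips: (3,1)

Answer: ......
..B...
..BBBB
.BWW..
B..W..
...W..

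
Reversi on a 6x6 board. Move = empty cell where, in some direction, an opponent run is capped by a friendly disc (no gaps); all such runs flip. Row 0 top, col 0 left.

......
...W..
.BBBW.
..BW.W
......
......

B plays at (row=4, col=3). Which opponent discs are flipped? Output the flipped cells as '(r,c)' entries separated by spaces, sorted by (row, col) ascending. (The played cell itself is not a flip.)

Answer: (3,3)

Derivation:
Dir NW: first cell 'B' (not opp) -> no flip
Dir N: opp run (3,3) capped by B -> flip
Dir NE: first cell '.' (not opp) -> no flip
Dir W: first cell '.' (not opp) -> no flip
Dir E: first cell '.' (not opp) -> no flip
Dir SW: first cell '.' (not opp) -> no flip
Dir S: first cell '.' (not opp) -> no flip
Dir SE: first cell '.' (not opp) -> no flip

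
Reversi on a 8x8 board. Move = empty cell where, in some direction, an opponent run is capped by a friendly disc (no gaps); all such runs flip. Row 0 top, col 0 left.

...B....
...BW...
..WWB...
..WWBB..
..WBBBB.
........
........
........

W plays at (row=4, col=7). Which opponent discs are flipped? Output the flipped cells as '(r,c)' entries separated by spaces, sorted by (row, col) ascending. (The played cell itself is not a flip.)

Dir NW: first cell '.' (not opp) -> no flip
Dir N: first cell '.' (not opp) -> no flip
Dir NE: edge -> no flip
Dir W: opp run (4,6) (4,5) (4,4) (4,3) capped by W -> flip
Dir E: edge -> no flip
Dir SW: first cell '.' (not opp) -> no flip
Dir S: first cell '.' (not opp) -> no flip
Dir SE: edge -> no flip

Answer: (4,3) (4,4) (4,5) (4,6)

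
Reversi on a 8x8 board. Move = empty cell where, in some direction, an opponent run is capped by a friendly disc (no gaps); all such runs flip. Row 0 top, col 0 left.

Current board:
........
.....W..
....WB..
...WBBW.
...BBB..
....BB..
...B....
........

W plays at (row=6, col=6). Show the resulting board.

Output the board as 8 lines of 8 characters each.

Answer: ........
.....W..
....WB..
...WBBW.
...BWB..
....BW..
...B..W.
........

Derivation:
Place W at (6,6); scan 8 dirs for brackets.
Dir NW: opp run (5,5) (4,4) capped by W -> flip
Dir N: first cell '.' (not opp) -> no flip
Dir NE: first cell '.' (not opp) -> no flip
Dir W: first cell '.' (not opp) -> no flip
Dir E: first cell '.' (not opp) -> no flip
Dir SW: first cell '.' (not opp) -> no flip
Dir S: first cell '.' (not opp) -> no flip
Dir SE: first cell '.' (not opp) -> no flip
All flips: (4,4) (5,5)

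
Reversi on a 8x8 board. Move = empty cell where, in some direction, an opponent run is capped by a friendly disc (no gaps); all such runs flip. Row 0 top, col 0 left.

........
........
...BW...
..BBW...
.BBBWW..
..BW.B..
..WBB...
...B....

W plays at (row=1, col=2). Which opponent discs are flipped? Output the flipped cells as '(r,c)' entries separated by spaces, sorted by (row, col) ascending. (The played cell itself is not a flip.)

Dir NW: first cell '.' (not opp) -> no flip
Dir N: first cell '.' (not opp) -> no flip
Dir NE: first cell '.' (not opp) -> no flip
Dir W: first cell '.' (not opp) -> no flip
Dir E: first cell '.' (not opp) -> no flip
Dir SW: first cell '.' (not opp) -> no flip
Dir S: first cell '.' (not opp) -> no flip
Dir SE: opp run (2,3) capped by W -> flip

Answer: (2,3)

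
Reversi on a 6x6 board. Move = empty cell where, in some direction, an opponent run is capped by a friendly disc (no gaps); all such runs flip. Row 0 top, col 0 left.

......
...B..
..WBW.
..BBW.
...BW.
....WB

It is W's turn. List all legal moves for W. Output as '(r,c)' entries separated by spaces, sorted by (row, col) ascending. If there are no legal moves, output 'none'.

(0,2): flips 1 -> legal
(0,3): no bracket -> illegal
(0,4): flips 1 -> legal
(1,2): flips 1 -> legal
(1,4): no bracket -> illegal
(2,1): flips 2 -> legal
(3,1): flips 2 -> legal
(4,1): no bracket -> illegal
(4,2): flips 3 -> legal
(4,5): no bracket -> illegal
(5,2): flips 1 -> legal
(5,3): no bracket -> illegal

Answer: (0,2) (0,4) (1,2) (2,1) (3,1) (4,2) (5,2)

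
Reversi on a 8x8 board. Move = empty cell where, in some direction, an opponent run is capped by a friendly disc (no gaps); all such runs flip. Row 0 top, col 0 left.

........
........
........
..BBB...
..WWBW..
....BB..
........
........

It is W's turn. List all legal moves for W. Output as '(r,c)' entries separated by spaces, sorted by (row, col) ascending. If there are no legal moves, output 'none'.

(2,1): flips 1 -> legal
(2,2): flips 1 -> legal
(2,3): flips 2 -> legal
(2,4): flips 1 -> legal
(2,5): flips 1 -> legal
(3,1): no bracket -> illegal
(3,5): no bracket -> illegal
(4,1): no bracket -> illegal
(4,6): no bracket -> illegal
(5,3): no bracket -> illegal
(5,6): no bracket -> illegal
(6,3): flips 1 -> legal
(6,4): no bracket -> illegal
(6,5): flips 2 -> legal
(6,6): no bracket -> illegal

Answer: (2,1) (2,2) (2,3) (2,4) (2,5) (6,3) (6,5)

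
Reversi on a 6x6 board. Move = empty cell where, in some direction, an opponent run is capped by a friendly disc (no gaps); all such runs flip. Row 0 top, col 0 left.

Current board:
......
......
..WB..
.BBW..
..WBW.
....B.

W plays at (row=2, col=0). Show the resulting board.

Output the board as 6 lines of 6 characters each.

Answer: ......
......
W.WB..
.WBW..
..WBW.
....B.

Derivation:
Place W at (2,0); scan 8 dirs for brackets.
Dir NW: edge -> no flip
Dir N: first cell '.' (not opp) -> no flip
Dir NE: first cell '.' (not opp) -> no flip
Dir W: edge -> no flip
Dir E: first cell '.' (not opp) -> no flip
Dir SW: edge -> no flip
Dir S: first cell '.' (not opp) -> no flip
Dir SE: opp run (3,1) capped by W -> flip
All flips: (3,1)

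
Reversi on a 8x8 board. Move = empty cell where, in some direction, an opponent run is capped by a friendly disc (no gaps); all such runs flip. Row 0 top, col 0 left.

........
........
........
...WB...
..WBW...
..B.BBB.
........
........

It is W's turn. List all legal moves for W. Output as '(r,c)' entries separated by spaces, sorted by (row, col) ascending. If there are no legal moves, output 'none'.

(2,3): no bracket -> illegal
(2,4): flips 1 -> legal
(2,5): no bracket -> illegal
(3,2): no bracket -> illegal
(3,5): flips 1 -> legal
(4,1): no bracket -> illegal
(4,5): no bracket -> illegal
(4,6): no bracket -> illegal
(4,7): no bracket -> illegal
(5,1): no bracket -> illegal
(5,3): flips 1 -> legal
(5,7): no bracket -> illegal
(6,1): no bracket -> illegal
(6,2): flips 1 -> legal
(6,3): no bracket -> illegal
(6,4): flips 1 -> legal
(6,5): no bracket -> illegal
(6,6): flips 1 -> legal
(6,7): no bracket -> illegal

Answer: (2,4) (3,5) (5,3) (6,2) (6,4) (6,6)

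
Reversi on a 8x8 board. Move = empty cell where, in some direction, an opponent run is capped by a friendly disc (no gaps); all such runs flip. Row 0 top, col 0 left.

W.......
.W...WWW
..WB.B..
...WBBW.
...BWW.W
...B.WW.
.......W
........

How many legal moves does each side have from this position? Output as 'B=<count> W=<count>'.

-- B to move --
(0,1): no bracket -> illegal
(0,2): no bracket -> illegal
(0,4): no bracket -> illegal
(0,5): flips 1 -> legal
(0,6): no bracket -> illegal
(0,7): flips 1 -> legal
(1,0): no bracket -> illegal
(1,2): no bracket -> illegal
(1,3): no bracket -> illegal
(1,4): no bracket -> illegal
(2,0): no bracket -> illegal
(2,1): flips 1 -> legal
(2,4): no bracket -> illegal
(2,6): no bracket -> illegal
(2,7): no bracket -> illegal
(3,1): no bracket -> illegal
(3,2): flips 1 -> legal
(3,7): flips 1 -> legal
(4,2): no bracket -> illegal
(4,6): flips 2 -> legal
(5,4): flips 1 -> legal
(5,7): no bracket -> illegal
(6,4): no bracket -> illegal
(6,5): flips 2 -> legal
(6,6): no bracket -> illegal
(7,6): no bracket -> illegal
(7,7): no bracket -> illegal
B mobility = 8
-- W to move --
(1,2): flips 2 -> legal
(1,3): flips 1 -> legal
(1,4): flips 1 -> legal
(2,4): flips 2 -> legal
(2,6): flips 1 -> legal
(3,2): no bracket -> illegal
(4,2): flips 1 -> legal
(4,6): no bracket -> illegal
(5,2): flips 3 -> legal
(5,4): no bracket -> illegal
(6,2): flips 1 -> legal
(6,3): flips 2 -> legal
(6,4): no bracket -> illegal
W mobility = 9

Answer: B=8 W=9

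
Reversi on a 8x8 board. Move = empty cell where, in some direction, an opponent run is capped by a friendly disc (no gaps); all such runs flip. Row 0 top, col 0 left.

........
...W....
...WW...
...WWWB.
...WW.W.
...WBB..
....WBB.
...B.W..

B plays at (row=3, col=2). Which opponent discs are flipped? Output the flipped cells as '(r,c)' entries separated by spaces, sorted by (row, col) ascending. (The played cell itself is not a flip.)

Answer: (3,3) (3,4) (3,5) (4,3)

Derivation:
Dir NW: first cell '.' (not opp) -> no flip
Dir N: first cell '.' (not opp) -> no flip
Dir NE: opp run (2,3), next='.' -> no flip
Dir W: first cell '.' (not opp) -> no flip
Dir E: opp run (3,3) (3,4) (3,5) capped by B -> flip
Dir SW: first cell '.' (not opp) -> no flip
Dir S: first cell '.' (not opp) -> no flip
Dir SE: opp run (4,3) capped by B -> flip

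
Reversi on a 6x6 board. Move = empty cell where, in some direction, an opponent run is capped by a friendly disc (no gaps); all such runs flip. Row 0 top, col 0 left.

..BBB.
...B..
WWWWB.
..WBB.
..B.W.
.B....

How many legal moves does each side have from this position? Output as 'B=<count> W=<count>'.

-- B to move --
(1,0): no bracket -> illegal
(1,1): flips 1 -> legal
(1,2): flips 3 -> legal
(1,4): no bracket -> illegal
(3,0): no bracket -> illegal
(3,1): flips 2 -> legal
(3,5): no bracket -> illegal
(4,1): no bracket -> illegal
(4,3): no bracket -> illegal
(4,5): no bracket -> illegal
(5,3): no bracket -> illegal
(5,4): flips 1 -> legal
(5,5): flips 1 -> legal
B mobility = 5
-- W to move --
(0,1): no bracket -> illegal
(0,5): no bracket -> illegal
(1,1): no bracket -> illegal
(1,2): no bracket -> illegal
(1,4): flips 2 -> legal
(1,5): no bracket -> illegal
(2,5): flips 1 -> legal
(3,1): no bracket -> illegal
(3,5): flips 2 -> legal
(4,0): no bracket -> illegal
(4,1): no bracket -> illegal
(4,3): flips 1 -> legal
(4,5): flips 1 -> legal
(5,0): no bracket -> illegal
(5,2): flips 1 -> legal
(5,3): no bracket -> illegal
W mobility = 6

Answer: B=5 W=6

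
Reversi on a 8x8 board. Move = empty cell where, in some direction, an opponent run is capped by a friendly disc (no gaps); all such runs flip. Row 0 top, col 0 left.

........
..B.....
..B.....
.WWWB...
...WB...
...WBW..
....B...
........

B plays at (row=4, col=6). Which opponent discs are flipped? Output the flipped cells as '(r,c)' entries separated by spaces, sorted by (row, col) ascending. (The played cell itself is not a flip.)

Answer: (5,5)

Derivation:
Dir NW: first cell '.' (not opp) -> no flip
Dir N: first cell '.' (not opp) -> no flip
Dir NE: first cell '.' (not opp) -> no flip
Dir W: first cell '.' (not opp) -> no flip
Dir E: first cell '.' (not opp) -> no flip
Dir SW: opp run (5,5) capped by B -> flip
Dir S: first cell '.' (not opp) -> no flip
Dir SE: first cell '.' (not opp) -> no flip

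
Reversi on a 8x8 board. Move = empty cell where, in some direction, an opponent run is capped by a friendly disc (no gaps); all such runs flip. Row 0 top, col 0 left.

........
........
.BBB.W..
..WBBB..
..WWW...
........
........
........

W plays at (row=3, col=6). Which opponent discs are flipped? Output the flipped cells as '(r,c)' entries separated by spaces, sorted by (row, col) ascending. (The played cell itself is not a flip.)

Answer: (3,3) (3,4) (3,5)

Derivation:
Dir NW: first cell 'W' (not opp) -> no flip
Dir N: first cell '.' (not opp) -> no flip
Dir NE: first cell '.' (not opp) -> no flip
Dir W: opp run (3,5) (3,4) (3,3) capped by W -> flip
Dir E: first cell '.' (not opp) -> no flip
Dir SW: first cell '.' (not opp) -> no flip
Dir S: first cell '.' (not opp) -> no flip
Dir SE: first cell '.' (not opp) -> no flip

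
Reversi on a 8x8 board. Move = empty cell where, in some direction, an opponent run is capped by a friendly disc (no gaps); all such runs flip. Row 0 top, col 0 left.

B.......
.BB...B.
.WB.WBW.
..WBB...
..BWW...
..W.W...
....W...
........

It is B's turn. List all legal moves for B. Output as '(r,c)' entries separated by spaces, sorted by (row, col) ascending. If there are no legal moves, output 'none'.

(1,0): no bracket -> illegal
(1,3): no bracket -> illegal
(1,4): flips 1 -> legal
(1,5): flips 1 -> legal
(1,7): no bracket -> illegal
(2,0): flips 1 -> legal
(2,3): flips 1 -> legal
(2,7): flips 1 -> legal
(3,0): flips 1 -> legal
(3,1): flips 2 -> legal
(3,5): no bracket -> illegal
(3,6): flips 1 -> legal
(3,7): no bracket -> illegal
(4,1): no bracket -> illegal
(4,5): flips 2 -> legal
(5,1): no bracket -> illegal
(5,3): flips 1 -> legal
(5,5): flips 1 -> legal
(6,1): flips 2 -> legal
(6,2): flips 1 -> legal
(6,3): no bracket -> illegal
(6,5): no bracket -> illegal
(7,3): no bracket -> illegal
(7,4): flips 3 -> legal
(7,5): no bracket -> illegal

Answer: (1,4) (1,5) (2,0) (2,3) (2,7) (3,0) (3,1) (3,6) (4,5) (5,3) (5,5) (6,1) (6,2) (7,4)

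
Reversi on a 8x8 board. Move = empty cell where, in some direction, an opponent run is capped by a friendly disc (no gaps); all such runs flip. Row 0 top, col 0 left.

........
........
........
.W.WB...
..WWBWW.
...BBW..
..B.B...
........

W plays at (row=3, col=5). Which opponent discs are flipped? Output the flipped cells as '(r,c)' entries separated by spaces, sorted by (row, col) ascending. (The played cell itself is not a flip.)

Answer: (3,4)

Derivation:
Dir NW: first cell '.' (not opp) -> no flip
Dir N: first cell '.' (not opp) -> no flip
Dir NE: first cell '.' (not opp) -> no flip
Dir W: opp run (3,4) capped by W -> flip
Dir E: first cell '.' (not opp) -> no flip
Dir SW: opp run (4,4) (5,3) (6,2), next='.' -> no flip
Dir S: first cell 'W' (not opp) -> no flip
Dir SE: first cell 'W' (not opp) -> no flip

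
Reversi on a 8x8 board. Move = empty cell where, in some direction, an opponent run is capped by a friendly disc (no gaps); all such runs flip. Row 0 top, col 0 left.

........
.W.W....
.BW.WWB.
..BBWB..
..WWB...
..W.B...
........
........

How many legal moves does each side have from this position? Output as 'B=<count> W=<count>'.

-- B to move --
(0,0): flips 2 -> legal
(0,1): flips 1 -> legal
(0,2): flips 2 -> legal
(0,3): no bracket -> illegal
(0,4): no bracket -> illegal
(1,0): no bracket -> illegal
(1,2): flips 1 -> legal
(1,4): flips 2 -> legal
(1,5): flips 2 -> legal
(1,6): no bracket -> illegal
(2,0): no bracket -> illegal
(2,3): flips 3 -> legal
(3,1): no bracket -> illegal
(3,6): no bracket -> illegal
(4,1): flips 2 -> legal
(4,5): no bracket -> illegal
(5,1): flips 1 -> legal
(5,3): flips 1 -> legal
(6,1): no bracket -> illegal
(6,2): flips 2 -> legal
(6,3): no bracket -> illegal
B mobility = 11
-- W to move --
(1,0): flips 2 -> legal
(1,2): no bracket -> illegal
(1,5): no bracket -> illegal
(1,6): no bracket -> illegal
(1,7): no bracket -> illegal
(2,0): flips 1 -> legal
(2,3): flips 1 -> legal
(2,7): flips 1 -> legal
(3,0): no bracket -> illegal
(3,1): flips 3 -> legal
(3,6): flips 1 -> legal
(3,7): no bracket -> illegal
(4,1): no bracket -> illegal
(4,5): flips 2 -> legal
(4,6): flips 1 -> legal
(5,3): no bracket -> illegal
(5,5): flips 2 -> legal
(6,3): no bracket -> illegal
(6,4): flips 2 -> legal
(6,5): flips 1 -> legal
W mobility = 11

Answer: B=11 W=11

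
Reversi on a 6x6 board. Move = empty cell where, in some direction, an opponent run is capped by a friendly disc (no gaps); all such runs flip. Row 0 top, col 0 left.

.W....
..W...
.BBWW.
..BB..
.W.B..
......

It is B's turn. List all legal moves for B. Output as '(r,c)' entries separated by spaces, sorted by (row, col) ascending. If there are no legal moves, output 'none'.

(0,0): no bracket -> illegal
(0,2): flips 1 -> legal
(0,3): flips 1 -> legal
(1,0): no bracket -> illegal
(1,1): no bracket -> illegal
(1,3): flips 1 -> legal
(1,4): flips 1 -> legal
(1,5): flips 1 -> legal
(2,5): flips 2 -> legal
(3,0): no bracket -> illegal
(3,1): no bracket -> illegal
(3,4): no bracket -> illegal
(3,5): no bracket -> illegal
(4,0): no bracket -> illegal
(4,2): no bracket -> illegal
(5,0): flips 1 -> legal
(5,1): no bracket -> illegal
(5,2): no bracket -> illegal

Answer: (0,2) (0,3) (1,3) (1,4) (1,5) (2,5) (5,0)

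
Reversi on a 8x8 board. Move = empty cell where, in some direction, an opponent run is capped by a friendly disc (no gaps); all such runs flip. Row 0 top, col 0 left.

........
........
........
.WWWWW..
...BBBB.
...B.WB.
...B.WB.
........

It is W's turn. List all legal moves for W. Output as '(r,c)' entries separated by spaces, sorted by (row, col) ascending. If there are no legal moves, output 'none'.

Answer: (3,7) (4,7) (5,2) (5,4) (5,7) (6,2) (6,7) (7,3) (7,7)

Derivation:
(3,6): no bracket -> illegal
(3,7): flips 1 -> legal
(4,2): no bracket -> illegal
(4,7): flips 1 -> legal
(5,2): flips 1 -> legal
(5,4): flips 2 -> legal
(5,7): flips 2 -> legal
(6,2): flips 2 -> legal
(6,4): no bracket -> illegal
(6,7): flips 3 -> legal
(7,2): no bracket -> illegal
(7,3): flips 3 -> legal
(7,4): no bracket -> illegal
(7,5): no bracket -> illegal
(7,6): no bracket -> illegal
(7,7): flips 1 -> legal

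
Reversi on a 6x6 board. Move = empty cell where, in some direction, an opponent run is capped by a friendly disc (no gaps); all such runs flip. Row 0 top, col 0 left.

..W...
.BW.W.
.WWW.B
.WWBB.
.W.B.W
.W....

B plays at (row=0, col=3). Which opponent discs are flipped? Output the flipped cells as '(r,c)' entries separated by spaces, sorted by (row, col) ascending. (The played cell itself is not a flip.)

Dir NW: edge -> no flip
Dir N: edge -> no flip
Dir NE: edge -> no flip
Dir W: opp run (0,2), next='.' -> no flip
Dir E: first cell '.' (not opp) -> no flip
Dir SW: opp run (1,2) (2,1), next='.' -> no flip
Dir S: first cell '.' (not opp) -> no flip
Dir SE: opp run (1,4) capped by B -> flip

Answer: (1,4)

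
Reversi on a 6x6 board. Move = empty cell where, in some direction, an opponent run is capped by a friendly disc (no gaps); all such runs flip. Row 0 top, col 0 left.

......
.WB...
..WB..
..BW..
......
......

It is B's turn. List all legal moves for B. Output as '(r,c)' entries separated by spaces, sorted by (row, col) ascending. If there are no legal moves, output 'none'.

(0,0): no bracket -> illegal
(0,1): no bracket -> illegal
(0,2): no bracket -> illegal
(1,0): flips 1 -> legal
(1,3): no bracket -> illegal
(2,0): no bracket -> illegal
(2,1): flips 1 -> legal
(2,4): no bracket -> illegal
(3,1): no bracket -> illegal
(3,4): flips 1 -> legal
(4,2): no bracket -> illegal
(4,3): flips 1 -> legal
(4,4): no bracket -> illegal

Answer: (1,0) (2,1) (3,4) (4,3)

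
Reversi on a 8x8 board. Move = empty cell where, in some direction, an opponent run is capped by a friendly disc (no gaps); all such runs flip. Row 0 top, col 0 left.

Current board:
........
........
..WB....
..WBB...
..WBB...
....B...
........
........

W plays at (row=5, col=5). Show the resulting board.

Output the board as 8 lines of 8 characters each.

Answer: ........
........
..WB....
..WWB...
..WBW...
....BW..
........
........

Derivation:
Place W at (5,5); scan 8 dirs for brackets.
Dir NW: opp run (4,4) (3,3) capped by W -> flip
Dir N: first cell '.' (not opp) -> no flip
Dir NE: first cell '.' (not opp) -> no flip
Dir W: opp run (5,4), next='.' -> no flip
Dir E: first cell '.' (not opp) -> no flip
Dir SW: first cell '.' (not opp) -> no flip
Dir S: first cell '.' (not opp) -> no flip
Dir SE: first cell '.' (not opp) -> no flip
All flips: (3,3) (4,4)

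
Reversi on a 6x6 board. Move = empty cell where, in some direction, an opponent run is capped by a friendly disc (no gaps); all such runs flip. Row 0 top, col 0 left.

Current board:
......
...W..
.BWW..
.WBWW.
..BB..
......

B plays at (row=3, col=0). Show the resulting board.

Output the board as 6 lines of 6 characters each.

Answer: ......
...W..
.BWW..
BBBWW.
..BB..
......

Derivation:
Place B at (3,0); scan 8 dirs for brackets.
Dir NW: edge -> no flip
Dir N: first cell '.' (not opp) -> no flip
Dir NE: first cell 'B' (not opp) -> no flip
Dir W: edge -> no flip
Dir E: opp run (3,1) capped by B -> flip
Dir SW: edge -> no flip
Dir S: first cell '.' (not opp) -> no flip
Dir SE: first cell '.' (not opp) -> no flip
All flips: (3,1)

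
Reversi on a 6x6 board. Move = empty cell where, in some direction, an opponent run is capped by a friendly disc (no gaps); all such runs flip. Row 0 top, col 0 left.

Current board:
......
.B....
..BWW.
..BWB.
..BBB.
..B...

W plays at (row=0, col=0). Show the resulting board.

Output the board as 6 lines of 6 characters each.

Place W at (0,0); scan 8 dirs for brackets.
Dir NW: edge -> no flip
Dir N: edge -> no flip
Dir NE: edge -> no flip
Dir W: edge -> no flip
Dir E: first cell '.' (not opp) -> no flip
Dir SW: edge -> no flip
Dir S: first cell '.' (not opp) -> no flip
Dir SE: opp run (1,1) (2,2) capped by W -> flip
All flips: (1,1) (2,2)

Answer: W.....
.W....
..WWW.
..BWB.
..BBB.
..B...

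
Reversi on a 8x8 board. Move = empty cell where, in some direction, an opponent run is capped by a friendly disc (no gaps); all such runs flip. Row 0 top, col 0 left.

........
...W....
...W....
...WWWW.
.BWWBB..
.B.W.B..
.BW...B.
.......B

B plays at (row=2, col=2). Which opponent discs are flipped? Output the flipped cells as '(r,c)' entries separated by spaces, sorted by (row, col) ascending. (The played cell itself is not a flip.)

Answer: (3,3)

Derivation:
Dir NW: first cell '.' (not opp) -> no flip
Dir N: first cell '.' (not opp) -> no flip
Dir NE: opp run (1,3), next='.' -> no flip
Dir W: first cell '.' (not opp) -> no flip
Dir E: opp run (2,3), next='.' -> no flip
Dir SW: first cell '.' (not opp) -> no flip
Dir S: first cell '.' (not opp) -> no flip
Dir SE: opp run (3,3) capped by B -> flip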